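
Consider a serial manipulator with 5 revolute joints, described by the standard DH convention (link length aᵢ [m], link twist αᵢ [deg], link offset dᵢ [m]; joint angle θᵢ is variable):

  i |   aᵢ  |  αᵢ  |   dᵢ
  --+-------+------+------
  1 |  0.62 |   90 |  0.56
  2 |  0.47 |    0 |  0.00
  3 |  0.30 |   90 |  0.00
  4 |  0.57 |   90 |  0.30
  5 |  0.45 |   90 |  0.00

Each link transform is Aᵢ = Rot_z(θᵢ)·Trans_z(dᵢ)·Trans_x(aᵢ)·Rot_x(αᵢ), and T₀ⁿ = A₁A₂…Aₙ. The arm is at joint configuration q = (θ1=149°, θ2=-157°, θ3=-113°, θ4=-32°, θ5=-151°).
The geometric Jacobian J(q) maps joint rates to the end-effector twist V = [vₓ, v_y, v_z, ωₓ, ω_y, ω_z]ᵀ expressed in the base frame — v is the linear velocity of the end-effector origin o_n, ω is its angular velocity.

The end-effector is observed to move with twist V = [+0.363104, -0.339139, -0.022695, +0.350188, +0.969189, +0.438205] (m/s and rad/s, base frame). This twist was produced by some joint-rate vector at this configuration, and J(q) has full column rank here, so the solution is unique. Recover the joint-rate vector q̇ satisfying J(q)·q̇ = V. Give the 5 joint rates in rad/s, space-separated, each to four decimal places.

o_n = [-0.2789, 0.0585, 0.8260]
J₁: ẑ×o_n = [-0.0585, -0.2789, 0.0000], ω = ẑ
J2: z=[0.5150, 0.8572, 0.0000] o=[-0.5314, 0.3193, 0.5600] → [0.2280, -0.1370, -0.3508, 0.5150, 0.8572, 0.0000]
J3: z=[0.5150, 0.8572, 0.0000] o=[-0.1606, 0.0965, 0.3764] → [0.3854, -0.2316, 0.0818, 0.5150, 0.8572, 0.0000]
J4: z=[-0.8572, 0.5150, -0.0000] o=[-0.1606, 0.0965, 0.6764] → [0.0771, 0.1282, 0.0935, -0.8572, 0.5150, -0.0000]
J5: z=[-0.4368, -0.7269, -0.5299] o=[-0.5733, -0.0079, 1.1597] → [0.2778, -0.3018, 0.1850, -0.4368, -0.7269, -0.5299]
q̇ = J⁺·V = [0.4700, 0.3220, 0.7400, 0.1990, 0.0600]

0.4700 0.3220 0.7400 0.1990 0.0600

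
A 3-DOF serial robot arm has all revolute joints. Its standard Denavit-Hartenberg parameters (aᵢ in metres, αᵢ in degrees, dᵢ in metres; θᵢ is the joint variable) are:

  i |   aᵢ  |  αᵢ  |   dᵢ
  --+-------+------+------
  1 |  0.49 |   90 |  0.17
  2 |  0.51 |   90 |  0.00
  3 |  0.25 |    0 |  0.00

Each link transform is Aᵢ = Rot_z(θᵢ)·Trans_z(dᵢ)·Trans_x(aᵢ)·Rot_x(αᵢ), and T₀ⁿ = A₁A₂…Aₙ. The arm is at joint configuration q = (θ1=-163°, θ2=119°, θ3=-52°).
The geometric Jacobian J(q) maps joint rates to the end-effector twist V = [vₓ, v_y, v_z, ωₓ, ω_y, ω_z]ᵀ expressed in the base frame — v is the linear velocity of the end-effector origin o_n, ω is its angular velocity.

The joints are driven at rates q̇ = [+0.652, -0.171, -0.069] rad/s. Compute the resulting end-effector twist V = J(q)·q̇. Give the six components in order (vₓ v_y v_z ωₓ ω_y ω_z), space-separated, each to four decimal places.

0.0567 -0.1084 0.0432 0.1077 -0.1459 0.6185

o_n = [-0.1032, -0.2376, 0.7507]
J₁: ẑ×o_n = [0.2376, -0.1032, 0.0000], ω = ẑ
J2: z=[-0.2924, 0.9563, 0.0000] o=[-0.4686, -0.1433, 0.1700] → [0.5553, 0.1698, -0.3219, -0.2924, 0.9563, 0.0000]
J3: z=[-0.8364, -0.2557, 0.4848] o=[-0.2321, -0.0710, 0.6161] → [0.0463, 0.1751, 0.1723, -0.8364, -0.2557, 0.4848]
V = J·q̇ = [0.0567, -0.1084, 0.0432, 0.1077, -0.1459, 0.6185]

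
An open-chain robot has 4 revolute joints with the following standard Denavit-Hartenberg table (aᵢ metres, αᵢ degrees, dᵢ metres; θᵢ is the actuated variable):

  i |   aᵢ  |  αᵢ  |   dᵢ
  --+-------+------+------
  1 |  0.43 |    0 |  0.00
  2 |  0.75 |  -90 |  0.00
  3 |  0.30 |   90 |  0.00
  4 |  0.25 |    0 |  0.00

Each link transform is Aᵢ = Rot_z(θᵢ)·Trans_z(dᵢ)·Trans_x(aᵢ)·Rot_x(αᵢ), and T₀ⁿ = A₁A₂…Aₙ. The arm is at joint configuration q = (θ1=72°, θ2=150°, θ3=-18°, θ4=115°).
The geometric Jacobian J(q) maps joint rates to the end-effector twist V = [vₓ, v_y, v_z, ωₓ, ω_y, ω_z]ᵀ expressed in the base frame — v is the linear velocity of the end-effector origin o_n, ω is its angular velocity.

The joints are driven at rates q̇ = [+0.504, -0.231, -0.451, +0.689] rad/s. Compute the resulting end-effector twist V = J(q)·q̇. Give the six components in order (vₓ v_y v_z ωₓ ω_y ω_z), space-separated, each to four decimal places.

o_n = [-0.4102, -0.3850, 0.0601]
J₁: ẑ×o_n = [0.3850, -0.4102, 0.0000], ω = ẑ
J2: z=[0.0000, 0.0000, 1.0000] o=[0.1329, 0.4090, 0.0000] → [0.7939, -0.5431, 0.0000, 0.0000, 0.0000, 1.0000]
J3: z=[0.6691, -0.7431, 0.0000] o=[-0.4245, -0.0929, 0.0000] → [-0.0446, -0.0402, -0.1848, 0.6691, -0.7431, 0.0000]
J4: z=[0.2296, 0.2068, 0.9511] o=[-0.6365, -0.2838, 0.0927] → [0.0894, 0.2227, -0.0700, 0.2296, 0.2068, 0.9511]
V = J·q̇ = [0.0924, 0.0903, 0.0351, -0.1436, 0.4776, 0.9283]

0.0924 0.0903 0.0351 -0.1436 0.4776 0.9283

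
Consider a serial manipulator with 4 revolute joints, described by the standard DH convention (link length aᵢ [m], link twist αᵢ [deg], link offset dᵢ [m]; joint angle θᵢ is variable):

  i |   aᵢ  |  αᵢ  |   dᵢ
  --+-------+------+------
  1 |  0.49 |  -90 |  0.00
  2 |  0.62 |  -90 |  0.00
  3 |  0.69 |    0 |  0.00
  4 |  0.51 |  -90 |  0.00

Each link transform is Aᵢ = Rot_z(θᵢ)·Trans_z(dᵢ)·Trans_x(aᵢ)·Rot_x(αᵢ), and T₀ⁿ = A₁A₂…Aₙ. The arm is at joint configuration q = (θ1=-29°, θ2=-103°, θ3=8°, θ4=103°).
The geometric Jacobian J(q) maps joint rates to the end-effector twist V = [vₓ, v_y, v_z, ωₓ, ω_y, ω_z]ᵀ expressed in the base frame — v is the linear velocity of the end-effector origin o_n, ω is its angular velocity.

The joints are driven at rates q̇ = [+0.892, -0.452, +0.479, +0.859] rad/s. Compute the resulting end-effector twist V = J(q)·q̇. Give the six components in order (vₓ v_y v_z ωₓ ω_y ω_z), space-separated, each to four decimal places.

o_n = [-0.0693, -0.6158, 1.0918]
J₁: ẑ×o_n = [0.6158, -0.0693, 0.0000], ω = ẑ
J2: z=[0.4848, 0.8746, 0.0000] o=[0.4286, -0.2376, 0.0000] → [0.9549, -0.5293, 0.2521, 0.4848, 0.8746, 0.0000]
J3: z=[0.8522, -0.4724, 0.2250] o=[0.3066, -0.1699, 0.6041] → [-0.1301, -0.5002, -0.5575, 0.8522, -0.4724, 0.2250]
J4: z=[0.8522, -0.4724, 0.2250] o=[0.1256, -0.1794, 1.2699] → [0.1823, 0.1079, -0.4639, 0.8522, -0.4724, 0.2250]
V = J·q̇ = [0.2119, 0.0306, -0.7795, 0.9211, -1.0274, 1.1930]

0.2119 0.0306 -0.7795 0.9211 -1.0274 1.1930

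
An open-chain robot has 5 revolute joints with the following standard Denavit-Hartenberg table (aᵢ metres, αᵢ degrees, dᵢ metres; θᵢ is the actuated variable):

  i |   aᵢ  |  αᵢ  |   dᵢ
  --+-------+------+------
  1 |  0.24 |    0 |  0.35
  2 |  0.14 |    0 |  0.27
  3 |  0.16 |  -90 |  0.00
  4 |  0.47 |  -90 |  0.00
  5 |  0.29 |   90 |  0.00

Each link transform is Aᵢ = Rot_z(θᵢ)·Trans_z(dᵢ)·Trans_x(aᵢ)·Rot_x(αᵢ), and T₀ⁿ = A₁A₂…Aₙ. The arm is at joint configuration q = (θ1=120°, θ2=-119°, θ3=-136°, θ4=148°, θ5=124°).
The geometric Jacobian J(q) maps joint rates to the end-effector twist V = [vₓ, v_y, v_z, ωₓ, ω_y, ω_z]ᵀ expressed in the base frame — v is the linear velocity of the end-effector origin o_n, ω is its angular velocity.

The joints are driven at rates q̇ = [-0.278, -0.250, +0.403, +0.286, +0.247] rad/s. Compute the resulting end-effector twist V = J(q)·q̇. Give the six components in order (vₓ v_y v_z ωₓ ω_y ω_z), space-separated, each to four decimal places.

o_n = [-0.0786, 0.4518, 0.4569]
J₁: ẑ×o_n = [-0.4518, -0.0786, 0.0000], ω = ẑ
J2: z=[0.0000, 0.0000, 1.0000] o=[-0.1200, 0.2078, 0.3500] → [-0.2439, 0.0414, 0.0000, 0.0000, 0.0000, 1.0000]
J3: z=[0.0000, 0.0000, 1.0000] o=[0.0200, 0.2103, 0.6200] → [-0.2415, -0.0985, 0.0000, 0.0000, 0.0000, 1.0000]
J4: z=[0.7071, -0.7071, 0.0000] o=[-0.0932, 0.0972, 0.6200] → [0.1153, 0.1153, 0.2611, 0.7071, -0.7071, 0.0000]
J5: z=[0.3747, 0.3747, 0.8480] o=[0.1887, 0.3790, 0.3709] → [-0.0295, -0.2588, 0.1274, 0.3747, 0.3747, 0.8480]
V = J·q̇ = [0.1150, -0.0592, 0.1061, 0.2948, -0.1097, 0.0845]

0.1150 -0.0592 0.1061 0.2948 -0.1097 0.0845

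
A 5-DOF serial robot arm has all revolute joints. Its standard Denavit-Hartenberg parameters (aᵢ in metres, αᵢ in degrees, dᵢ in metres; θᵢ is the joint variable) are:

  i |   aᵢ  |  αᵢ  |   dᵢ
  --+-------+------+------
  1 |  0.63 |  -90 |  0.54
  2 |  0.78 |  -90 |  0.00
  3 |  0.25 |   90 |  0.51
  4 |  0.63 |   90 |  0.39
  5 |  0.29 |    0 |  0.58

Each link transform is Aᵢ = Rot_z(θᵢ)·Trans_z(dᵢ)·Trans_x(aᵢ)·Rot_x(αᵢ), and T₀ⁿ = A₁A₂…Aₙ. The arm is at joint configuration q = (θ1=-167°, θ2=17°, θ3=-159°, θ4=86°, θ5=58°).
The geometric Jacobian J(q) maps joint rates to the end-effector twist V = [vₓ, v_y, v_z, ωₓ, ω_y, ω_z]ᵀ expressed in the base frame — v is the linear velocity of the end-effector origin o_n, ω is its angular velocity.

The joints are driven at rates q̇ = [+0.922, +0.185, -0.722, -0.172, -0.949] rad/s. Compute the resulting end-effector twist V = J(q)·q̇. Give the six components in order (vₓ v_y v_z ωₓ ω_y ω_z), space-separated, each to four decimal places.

-0.2504 0.5261 -0.0371 -1.0664 -0.2527 1.2727

o_n = [-0.0658, 0.2693, -0.5770]
J₁: ẑ×o_n = [-0.2693, -0.0658, 0.0000], ω = ẑ
J2: z=[0.2250, -0.9744, 0.0000] o=[-0.6139, -0.1417, 0.5400] → [1.0883, 0.2513, 0.6264, 0.2250, -0.9744, 0.0000]
J3: z=[0.2849, 0.0658, -0.9563] o=[-1.3407, -0.3095, 0.3120] → [0.4950, -0.9659, 0.0810, 0.2849, 0.0658, -0.9563]
J4: z=[0.1239, 0.9867, 0.1048] o=[-0.9577, -0.3131, -0.1075] → [-0.5242, 0.1516, -0.8079, 0.1239, 0.9867, 0.1048]
J5: z=[0.9283, -0.1526, 0.3390] o=[-0.6886, 0.1066, -0.6557] → [-0.0672, 0.1380, 0.2460, 0.9283, -0.1526, 0.3390]
V = J·q̇ = [-0.2504, 0.5261, -0.0371, -1.0664, -0.2527, 1.2727]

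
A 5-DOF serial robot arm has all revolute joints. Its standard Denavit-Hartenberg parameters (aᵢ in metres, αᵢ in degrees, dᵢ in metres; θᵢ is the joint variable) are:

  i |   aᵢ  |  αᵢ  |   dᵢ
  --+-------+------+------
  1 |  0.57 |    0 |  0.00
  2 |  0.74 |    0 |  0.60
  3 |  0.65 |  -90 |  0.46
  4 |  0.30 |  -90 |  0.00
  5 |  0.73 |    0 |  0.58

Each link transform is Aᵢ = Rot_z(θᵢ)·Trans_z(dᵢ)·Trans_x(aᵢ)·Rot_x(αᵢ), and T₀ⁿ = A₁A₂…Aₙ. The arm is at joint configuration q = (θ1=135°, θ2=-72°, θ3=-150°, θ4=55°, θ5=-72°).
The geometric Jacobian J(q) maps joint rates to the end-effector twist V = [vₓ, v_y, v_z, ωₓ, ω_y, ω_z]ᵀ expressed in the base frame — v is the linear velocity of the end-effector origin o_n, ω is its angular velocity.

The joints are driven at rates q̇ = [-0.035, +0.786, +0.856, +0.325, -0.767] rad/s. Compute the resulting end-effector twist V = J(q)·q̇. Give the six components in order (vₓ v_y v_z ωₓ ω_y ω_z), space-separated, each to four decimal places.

o_n = [0.6512, 0.6230, 0.2968]
J₁: ẑ×o_n = [-0.6230, 0.6512, 0.0000], ω = ẑ
J2: z=[0.0000, 0.0000, 1.0000] o=[-0.4031, 0.4031, 0.0000] → [-0.2200, 1.0542, 0.0000, 0.0000, 0.0000, 1.0000]
J3: z=[0.0000, 0.0000, 1.0000] o=[-0.0671, 1.0624, 0.6000] → [0.4394, 0.7183, -0.0000, 0.0000, 0.0000, 1.0000]
J4: z=[0.9986, 0.0523, 0.0000] o=[-0.0331, 0.4133, 1.0600] → [-0.0399, 0.7622, 0.1736, 0.9986, 0.0523, 0.0000]
J5: z=[-0.0429, 0.8180, -0.5736] o=[-0.0241, 0.2414, 0.8143] → [-0.2044, -0.4095, -0.5687, -0.0429, 0.8180, -0.5736]
V = J·q̇ = [0.3688, 1.9824, 0.4926, 0.3574, -0.6104, 2.0469]

0.3688 1.9824 0.4926 0.3574 -0.6104 2.0469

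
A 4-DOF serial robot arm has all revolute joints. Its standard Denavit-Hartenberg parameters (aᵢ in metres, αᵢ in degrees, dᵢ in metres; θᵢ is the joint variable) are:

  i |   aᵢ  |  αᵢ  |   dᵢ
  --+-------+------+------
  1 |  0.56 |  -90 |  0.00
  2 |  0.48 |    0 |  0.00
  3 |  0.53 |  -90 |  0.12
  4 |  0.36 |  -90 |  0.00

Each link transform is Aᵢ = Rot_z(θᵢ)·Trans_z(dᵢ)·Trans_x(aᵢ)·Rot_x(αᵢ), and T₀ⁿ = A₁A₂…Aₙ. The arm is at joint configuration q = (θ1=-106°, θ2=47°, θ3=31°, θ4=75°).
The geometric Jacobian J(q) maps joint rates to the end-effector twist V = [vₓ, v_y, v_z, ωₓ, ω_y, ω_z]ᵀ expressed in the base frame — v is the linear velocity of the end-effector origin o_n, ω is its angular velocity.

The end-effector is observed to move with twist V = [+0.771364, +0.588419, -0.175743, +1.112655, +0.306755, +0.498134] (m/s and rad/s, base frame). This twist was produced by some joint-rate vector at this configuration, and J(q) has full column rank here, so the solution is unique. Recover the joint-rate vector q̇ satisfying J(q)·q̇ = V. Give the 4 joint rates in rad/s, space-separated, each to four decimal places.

o_n = [-0.4992, -0.9148, -0.9606]
J₁: ẑ×o_n = [0.9148, -0.4992, 0.0000], ω = ẑ
J2: z=[0.9613, -0.2756, 0.0000] o=[-0.1544, -0.5383, 0.0000] → [0.2648, 0.9234, -0.4569, 0.9613, -0.2756, 0.0000]
J3: z=[0.9613, -0.2756, 0.0000] o=[-0.2446, -0.8530, -0.3510] → [0.1680, 0.5859, -0.1296, 0.9613, -0.2756, 0.0000]
J4: z=[0.2696, 0.9403, -0.2079] o=[-0.1596, -0.9920, -0.8695] → [-0.0696, 0.0952, 0.3401, 0.2696, 0.9403, -0.2079]
q̇ = J⁺·V = [0.6260, 0.7860, 0.1990, 0.6150]

0.6260 0.7860 0.1990 0.6150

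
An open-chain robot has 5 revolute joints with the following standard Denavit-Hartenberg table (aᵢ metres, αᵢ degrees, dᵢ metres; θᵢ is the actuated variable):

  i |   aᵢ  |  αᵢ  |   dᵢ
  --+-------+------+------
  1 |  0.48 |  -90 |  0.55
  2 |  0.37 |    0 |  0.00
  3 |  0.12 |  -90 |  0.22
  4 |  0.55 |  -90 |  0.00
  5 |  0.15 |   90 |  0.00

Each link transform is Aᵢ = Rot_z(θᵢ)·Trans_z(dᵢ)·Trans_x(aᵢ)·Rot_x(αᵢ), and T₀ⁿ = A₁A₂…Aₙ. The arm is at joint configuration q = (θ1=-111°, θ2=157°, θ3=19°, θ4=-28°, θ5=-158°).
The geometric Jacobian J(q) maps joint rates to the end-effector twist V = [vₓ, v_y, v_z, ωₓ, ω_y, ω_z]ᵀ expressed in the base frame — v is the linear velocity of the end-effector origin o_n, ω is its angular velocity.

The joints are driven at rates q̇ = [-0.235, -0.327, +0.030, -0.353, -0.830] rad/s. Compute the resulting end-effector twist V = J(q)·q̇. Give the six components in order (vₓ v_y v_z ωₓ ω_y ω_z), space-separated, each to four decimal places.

0.0838 -0.3050 -0.3631 0.2588 -0.5421 -0.5600

o_n = [0.5095, 0.1752, 0.4278]
J₁: ẑ×o_n = [-0.1752, 0.5095, 0.0000], ω = ẑ
J2: z=[0.9336, -0.3584, 0.0000] o=[-0.1720, -0.4481, 0.5500] → [0.0438, 0.1141, 0.8262, 0.9336, -0.3584, 0.0000]
J3: z=[0.9336, -0.3584, 0.0000] o=[-0.0500, -0.1302, 0.4054] → [-0.0080, -0.0209, 0.4856, 0.9336, -0.3584, 0.0000]
J4: z=[0.0250, 0.0651, 0.9976] o=[0.1983, -0.0972, 0.3971] → [-0.2698, 0.3097, -0.0135, 0.0250, 0.0651, 0.9976]
J5: z=[-0.6565, 0.7536, -0.0327] o=[0.6130, 0.2625, 0.3632] → [0.0458, 0.0458, 0.1353, -0.6565, 0.7536, -0.0327]
V = J·q̇ = [0.0838, -0.3050, -0.3631, 0.2588, -0.5421, -0.5600]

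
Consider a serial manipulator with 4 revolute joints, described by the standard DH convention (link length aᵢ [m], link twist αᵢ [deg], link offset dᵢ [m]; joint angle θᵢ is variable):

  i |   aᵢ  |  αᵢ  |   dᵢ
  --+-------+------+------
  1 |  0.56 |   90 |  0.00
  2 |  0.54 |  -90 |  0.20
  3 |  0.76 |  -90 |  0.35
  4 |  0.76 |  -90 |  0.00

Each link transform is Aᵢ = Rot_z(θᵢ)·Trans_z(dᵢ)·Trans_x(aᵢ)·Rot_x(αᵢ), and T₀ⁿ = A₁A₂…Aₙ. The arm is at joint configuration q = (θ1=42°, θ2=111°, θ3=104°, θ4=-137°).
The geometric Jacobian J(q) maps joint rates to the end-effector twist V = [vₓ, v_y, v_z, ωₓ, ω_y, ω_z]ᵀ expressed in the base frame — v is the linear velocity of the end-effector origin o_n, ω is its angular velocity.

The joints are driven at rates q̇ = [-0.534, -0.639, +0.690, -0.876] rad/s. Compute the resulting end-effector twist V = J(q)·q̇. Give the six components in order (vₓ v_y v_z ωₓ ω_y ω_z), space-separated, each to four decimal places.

o_n = [-0.3157, -0.2868, 0.1468]
J₁: ẑ×o_n = [0.2868, -0.3157, 0.0000], ω = ẑ
J2: z=[0.6691, -0.7431, 0.0000] o=[0.4162, 0.3747, 0.0000] → [-0.1091, -0.0983, -0.9865, 0.6691, -0.7431, 0.0000]
J3: z=[-0.6938, -0.6247, -0.3584] o=[0.4062, 0.0966, 0.5041] → [0.0858, 0.0108, -0.1849, -0.6938, -0.6247, -0.3584]
J4: z=[0.4203, 0.0529, -0.9058] o=[-0.2811, 0.4701, 0.2071] → [-0.6888, 0.0566, -0.3163, 0.4203, 0.0529, -0.9058]
V = J·q̇ = [0.5792, 0.1892, 0.7798, -1.2745, -0.0025, 0.0122]

0.5792 0.1892 0.7798 -1.2745 -0.0025 0.0122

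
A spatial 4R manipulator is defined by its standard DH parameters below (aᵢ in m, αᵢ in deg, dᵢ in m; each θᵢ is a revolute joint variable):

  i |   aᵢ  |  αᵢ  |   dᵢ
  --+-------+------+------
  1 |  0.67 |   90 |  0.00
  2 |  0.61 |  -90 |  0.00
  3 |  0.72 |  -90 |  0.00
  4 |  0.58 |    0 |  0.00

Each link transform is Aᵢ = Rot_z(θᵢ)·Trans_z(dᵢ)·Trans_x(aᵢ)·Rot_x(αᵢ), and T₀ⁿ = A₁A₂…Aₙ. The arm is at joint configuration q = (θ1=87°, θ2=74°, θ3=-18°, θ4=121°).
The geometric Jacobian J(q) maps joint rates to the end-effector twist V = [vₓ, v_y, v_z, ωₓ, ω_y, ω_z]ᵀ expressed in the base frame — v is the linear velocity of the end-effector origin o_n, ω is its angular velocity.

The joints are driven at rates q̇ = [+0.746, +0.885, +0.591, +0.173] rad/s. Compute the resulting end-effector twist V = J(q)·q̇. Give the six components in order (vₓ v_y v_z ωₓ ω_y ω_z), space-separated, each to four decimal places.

-1.3619 -0.6220 0.6791 0.6905 -0.5903 0.9603

o_n = [0.2047, 1.4177, 0.8345]
J₁: ẑ×o_n = [-1.4177, 0.2047, 0.0000], ω = ẑ
J2: z=[0.9986, -0.0523, 0.0000] o=[0.0351, 0.6691, 0.0000] → [-0.0437, -0.8333, 0.7565, 0.9986, -0.0523, 0.0000]
J3: z=[-0.0503, -0.9599, 0.2756] o=[0.0439, 0.8370, 0.5864] → [-0.3982, 0.0568, 0.1251, -0.0503, -0.9599, 0.2756]
J4: z=[-0.9453, 0.1348, 0.2970] o=[0.2759, 1.0138, 1.2446] → [-0.1753, -0.4089, -0.3722, -0.9453, 0.1348, 0.2970]
V = J·q̇ = [-1.3619, -0.6220, 0.6791, 0.6905, -0.5903, 0.9603]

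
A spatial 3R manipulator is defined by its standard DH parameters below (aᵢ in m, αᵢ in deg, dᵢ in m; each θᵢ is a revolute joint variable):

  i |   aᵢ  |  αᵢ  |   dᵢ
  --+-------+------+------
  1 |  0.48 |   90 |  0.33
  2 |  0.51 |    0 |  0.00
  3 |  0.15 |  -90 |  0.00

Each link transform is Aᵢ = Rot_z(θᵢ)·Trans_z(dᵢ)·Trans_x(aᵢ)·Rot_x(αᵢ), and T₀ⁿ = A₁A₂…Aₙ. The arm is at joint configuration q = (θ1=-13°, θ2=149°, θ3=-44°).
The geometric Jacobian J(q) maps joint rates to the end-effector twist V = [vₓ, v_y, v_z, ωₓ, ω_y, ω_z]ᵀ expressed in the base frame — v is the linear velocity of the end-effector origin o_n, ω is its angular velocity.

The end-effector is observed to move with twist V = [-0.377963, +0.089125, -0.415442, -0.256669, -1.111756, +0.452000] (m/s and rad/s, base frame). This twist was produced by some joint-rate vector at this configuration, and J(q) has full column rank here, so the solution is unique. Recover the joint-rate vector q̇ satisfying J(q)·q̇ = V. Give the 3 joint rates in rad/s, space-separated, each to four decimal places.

o_n = [0.0039, -0.0009, 0.7376]
J₁: ẑ×o_n = [0.0009, 0.0039, -0.0000], ω = ẑ
J2: z=[-0.2250, -0.9744, 0.0000] o=[0.4677, -0.1080, 0.3300] → [-0.3971, 0.0917, -0.4760, -0.2250, -0.9744, 0.0000]
J3: z=[-0.2250, -0.9744, 0.0000] o=[0.0417, -0.0096, 0.5927] → [-0.1412, 0.0326, -0.0388, -0.2250, -0.9744, 0.0000]
q̇ = J⁺·V = [0.4520, 0.8490, 0.2920]

0.4520 0.8490 0.2920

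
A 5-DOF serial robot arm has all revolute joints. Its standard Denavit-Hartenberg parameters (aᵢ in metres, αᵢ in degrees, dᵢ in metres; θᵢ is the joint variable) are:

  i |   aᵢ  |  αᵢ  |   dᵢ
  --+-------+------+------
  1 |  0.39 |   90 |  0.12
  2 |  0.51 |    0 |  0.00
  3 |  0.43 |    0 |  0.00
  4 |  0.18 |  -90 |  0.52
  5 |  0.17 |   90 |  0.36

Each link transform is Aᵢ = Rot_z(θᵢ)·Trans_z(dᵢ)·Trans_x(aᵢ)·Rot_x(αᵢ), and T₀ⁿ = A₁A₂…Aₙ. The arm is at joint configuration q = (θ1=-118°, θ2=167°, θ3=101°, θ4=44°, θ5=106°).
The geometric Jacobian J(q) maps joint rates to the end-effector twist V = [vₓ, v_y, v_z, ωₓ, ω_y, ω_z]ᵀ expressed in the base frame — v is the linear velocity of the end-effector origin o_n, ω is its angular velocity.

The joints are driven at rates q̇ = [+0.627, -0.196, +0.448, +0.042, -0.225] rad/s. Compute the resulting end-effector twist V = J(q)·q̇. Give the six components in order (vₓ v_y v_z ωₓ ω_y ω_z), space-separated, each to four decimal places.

-0.0191 -0.3718 0.1711 -0.1811 0.2857 0.4764

o_n = [-0.4250, -0.0398, -0.0531]
J₁: ẑ×o_n = [0.0398, -0.4250, 0.0000], ω = ẑ
J2: z=[-0.8829, 0.4695, 0.0000] o=[-0.1831, -0.3443, 0.1200] → [-0.0813, -0.1528, -0.1553, -0.8829, 0.4695, 0.0000]
J3: z=[-0.8829, 0.4695, 0.0000] o=[0.0502, 0.0944, 0.2347] → [-0.1351, -0.2541, 0.3416, -0.8829, 0.4695, 0.0000]
J4: z=[-0.8829, 0.4695, 0.0000] o=[0.0572, 0.1077, -0.1950] → [0.0666, 0.1253, 0.3566, -0.8829, 0.4695, 0.0000]
J5: z=[-0.3489, -0.6562, 0.6691] o=[-0.4584, 0.2454, -0.3288] → [0.0100, 0.1185, 0.1214, -0.3489, -0.6562, 0.6691]
V = J·q̇ = [-0.0191, -0.3718, 0.1711, -0.1811, 0.2857, 0.4764]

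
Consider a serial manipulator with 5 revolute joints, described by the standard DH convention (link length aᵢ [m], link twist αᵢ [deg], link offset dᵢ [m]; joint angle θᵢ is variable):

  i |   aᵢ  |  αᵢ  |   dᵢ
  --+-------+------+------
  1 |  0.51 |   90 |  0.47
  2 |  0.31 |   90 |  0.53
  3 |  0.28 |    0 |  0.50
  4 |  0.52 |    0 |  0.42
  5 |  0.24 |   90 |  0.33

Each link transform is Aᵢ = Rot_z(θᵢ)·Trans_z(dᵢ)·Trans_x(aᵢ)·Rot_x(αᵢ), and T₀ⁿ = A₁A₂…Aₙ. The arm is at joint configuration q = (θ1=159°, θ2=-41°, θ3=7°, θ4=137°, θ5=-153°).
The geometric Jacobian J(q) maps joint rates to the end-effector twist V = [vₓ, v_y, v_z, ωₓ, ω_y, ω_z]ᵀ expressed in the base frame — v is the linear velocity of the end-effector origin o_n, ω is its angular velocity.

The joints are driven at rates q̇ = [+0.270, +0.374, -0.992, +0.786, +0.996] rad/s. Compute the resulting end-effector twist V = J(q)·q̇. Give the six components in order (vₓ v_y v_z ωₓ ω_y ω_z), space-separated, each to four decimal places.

o_n = [0.3029, 0.7752, -0.7386]
J₁: ẑ×o_n = [-0.7752, 0.3029, 0.0000], ω = ẑ
J2: z=[0.3584, 0.9336, 0.0000] o=[-0.4761, 0.1828, 0.4700] → [-1.1283, 0.4331, -0.5150, 0.3584, 0.9336, 0.0000]
J3: z=[0.6125, -0.2351, -0.7547] o=[-0.5046, 0.7614, 0.2666] → [0.2467, 0.0063, 0.1983, 0.6125, -0.2351, -0.7547]
J4: z=[0.6125, -0.2351, -0.7547] o=[-0.3820, 0.7509, -0.2931] → [0.1231, -0.2440, 0.1759, 0.6125, -0.2351, -0.7547]
J5: z=[0.6125, -0.2351, -0.7547] o=[0.2812, 0.8237, -0.3340] → [0.0585, 0.2315, -0.0246, 0.6125, -0.2351, -0.7547]
V = J·q̇ = [-0.7210, 0.2763, -0.2756, 0.6179, 0.1634, -0.3262]

-0.7210 0.2763 -0.2756 0.6179 0.1634 -0.3262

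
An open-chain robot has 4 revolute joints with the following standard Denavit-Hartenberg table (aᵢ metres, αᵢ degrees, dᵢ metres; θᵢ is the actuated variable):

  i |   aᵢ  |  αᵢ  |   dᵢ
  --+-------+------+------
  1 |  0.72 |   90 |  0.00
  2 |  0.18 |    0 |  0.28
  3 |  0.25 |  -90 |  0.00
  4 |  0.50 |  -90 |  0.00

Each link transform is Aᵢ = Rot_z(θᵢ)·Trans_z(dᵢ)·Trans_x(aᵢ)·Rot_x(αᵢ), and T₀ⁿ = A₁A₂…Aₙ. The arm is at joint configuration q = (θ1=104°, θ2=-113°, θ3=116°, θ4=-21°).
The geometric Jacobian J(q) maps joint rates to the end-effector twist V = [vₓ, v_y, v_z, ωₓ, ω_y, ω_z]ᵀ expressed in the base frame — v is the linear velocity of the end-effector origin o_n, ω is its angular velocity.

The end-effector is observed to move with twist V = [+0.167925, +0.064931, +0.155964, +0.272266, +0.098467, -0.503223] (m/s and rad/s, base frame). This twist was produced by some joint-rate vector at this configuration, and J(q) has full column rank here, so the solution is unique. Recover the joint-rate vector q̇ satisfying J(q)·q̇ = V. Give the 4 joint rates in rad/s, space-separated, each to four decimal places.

o_n = [0.1152, 1.4360, -0.1282]
J₁: ẑ×o_n = [-1.4360, 0.1152, 0.0000], ω = ẑ
J2: z=[0.9703, 0.2419, 0.0000] o=[-0.1742, 0.6986, 0.0000] → [-0.0310, 0.1244, 0.6455, 0.9703, 0.2419, 0.0000]
J3: z=[0.9703, 0.2419, 0.0000] o=[0.1145, 0.6981, -0.1657] → [0.0091, -0.0364, 0.7158, 0.9703, 0.2419, 0.0000]
J4: z=[0.0127, -0.0508, 0.9986] o=[0.0541, 0.9404, -0.1526] → [-0.4962, 0.0607, 0.0094, 0.0127, -0.0508, 0.9986]
q̇ = J⁺·V = [0.0630, 0.6380, -0.3500, -0.5670]

0.0630 0.6380 -0.3500 -0.5670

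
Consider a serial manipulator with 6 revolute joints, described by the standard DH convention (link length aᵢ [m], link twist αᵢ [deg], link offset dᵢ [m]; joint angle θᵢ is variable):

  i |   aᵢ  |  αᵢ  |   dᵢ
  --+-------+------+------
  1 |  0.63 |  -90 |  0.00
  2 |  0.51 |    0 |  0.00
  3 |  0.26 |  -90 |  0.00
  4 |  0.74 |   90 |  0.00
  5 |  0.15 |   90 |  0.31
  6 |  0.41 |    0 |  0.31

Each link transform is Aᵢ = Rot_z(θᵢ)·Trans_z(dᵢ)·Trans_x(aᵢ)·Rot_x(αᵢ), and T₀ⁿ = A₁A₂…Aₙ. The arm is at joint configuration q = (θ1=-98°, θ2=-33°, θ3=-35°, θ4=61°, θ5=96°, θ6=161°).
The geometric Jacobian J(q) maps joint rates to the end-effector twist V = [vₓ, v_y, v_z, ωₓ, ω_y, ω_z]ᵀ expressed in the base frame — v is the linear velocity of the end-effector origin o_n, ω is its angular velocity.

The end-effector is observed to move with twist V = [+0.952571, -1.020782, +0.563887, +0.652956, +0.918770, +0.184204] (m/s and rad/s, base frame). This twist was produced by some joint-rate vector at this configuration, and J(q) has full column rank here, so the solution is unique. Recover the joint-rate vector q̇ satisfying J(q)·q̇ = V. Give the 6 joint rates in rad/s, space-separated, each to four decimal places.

0.1190 -0.0450 0.5720 -0.9370 -0.2790 -0.1460

o_n = [-0.8983, -1.1928, 1.4373]
J₁: ẑ×o_n = [1.1928, -0.8983, 0.0000], ω = ẑ
J2: z=[0.9903, -0.1392, 0.0000] o=[-0.0877, -0.6239, 0.0000] → [-0.2000, -1.4233, -0.6762, 0.9903, -0.1392, 0.0000]
J3: z=[0.9903, -0.1392, 0.0000] o=[-0.1472, -1.0474, 0.2778] → [-0.1614, -1.1482, -0.2485, 0.9903, -0.1392, 0.0000]
J4: z=[-0.1290, -0.9182, -0.3746] o=[-0.1608, -1.1439, 0.5188] → [-0.8616, 0.3948, -0.6709, -0.1290, -0.9182, -0.3746]
J5: z=[0.4345, -0.3919, 0.8109] o=[-0.8204, -1.1869, 0.8515] → [-0.2248, -0.3177, -0.0331, 0.4345, -0.3919, 0.8109]
J6: z=[-0.9000, -0.1538, 0.4079] o=[-0.6910, -1.4444, 1.0399] → [-0.1637, 0.2730, -0.2584, -0.9000, -0.1538, 0.4079]
q̇ = J⁺·V = [0.1190, -0.0450, 0.5720, -0.9370, -0.2790, -0.1460]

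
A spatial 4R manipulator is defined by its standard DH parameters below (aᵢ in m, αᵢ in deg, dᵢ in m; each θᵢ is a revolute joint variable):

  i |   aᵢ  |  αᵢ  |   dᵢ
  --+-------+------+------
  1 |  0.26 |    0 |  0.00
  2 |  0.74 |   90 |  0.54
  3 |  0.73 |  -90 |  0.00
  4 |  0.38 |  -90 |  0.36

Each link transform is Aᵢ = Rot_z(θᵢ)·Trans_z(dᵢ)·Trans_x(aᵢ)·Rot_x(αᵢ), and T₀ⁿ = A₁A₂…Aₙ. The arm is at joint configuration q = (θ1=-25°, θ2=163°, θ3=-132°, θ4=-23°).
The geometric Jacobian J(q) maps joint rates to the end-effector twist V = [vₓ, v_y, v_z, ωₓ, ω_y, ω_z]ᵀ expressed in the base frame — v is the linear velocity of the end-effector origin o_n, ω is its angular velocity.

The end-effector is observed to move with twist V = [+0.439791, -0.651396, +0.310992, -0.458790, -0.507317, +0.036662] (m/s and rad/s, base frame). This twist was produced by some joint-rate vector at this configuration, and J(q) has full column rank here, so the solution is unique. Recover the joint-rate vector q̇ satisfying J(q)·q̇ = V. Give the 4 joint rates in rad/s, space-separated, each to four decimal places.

-0.7170 0.7550 -0.6840 0.0020

o_n = [0.1232, 0.1912, -0.5033]
J₁: ẑ×o_n = [-0.1912, 0.1232, 0.0000], ω = ẑ
J2: z=[0.0000, 0.0000, 1.0000] o=[0.2356, -0.1099, 0.0000] → [-0.3010, -0.1125, 0.0000, 0.0000, 0.0000, 1.0000]
J3: z=[0.6691, 0.7431, 0.0000] o=[-0.3143, 0.3853, 0.5400] → [-0.7753, 0.6981, -0.4550, 0.6691, 0.7431, 0.0000]
J4: z=[-0.5523, 0.4973, -0.6691] o=[0.0487, 0.0584, -0.0025] → [-0.1602, -0.3264, -0.1103, -0.5523, 0.4973, -0.6691]
q̇ = J⁺·V = [-0.7170, 0.7550, -0.6840, 0.0020]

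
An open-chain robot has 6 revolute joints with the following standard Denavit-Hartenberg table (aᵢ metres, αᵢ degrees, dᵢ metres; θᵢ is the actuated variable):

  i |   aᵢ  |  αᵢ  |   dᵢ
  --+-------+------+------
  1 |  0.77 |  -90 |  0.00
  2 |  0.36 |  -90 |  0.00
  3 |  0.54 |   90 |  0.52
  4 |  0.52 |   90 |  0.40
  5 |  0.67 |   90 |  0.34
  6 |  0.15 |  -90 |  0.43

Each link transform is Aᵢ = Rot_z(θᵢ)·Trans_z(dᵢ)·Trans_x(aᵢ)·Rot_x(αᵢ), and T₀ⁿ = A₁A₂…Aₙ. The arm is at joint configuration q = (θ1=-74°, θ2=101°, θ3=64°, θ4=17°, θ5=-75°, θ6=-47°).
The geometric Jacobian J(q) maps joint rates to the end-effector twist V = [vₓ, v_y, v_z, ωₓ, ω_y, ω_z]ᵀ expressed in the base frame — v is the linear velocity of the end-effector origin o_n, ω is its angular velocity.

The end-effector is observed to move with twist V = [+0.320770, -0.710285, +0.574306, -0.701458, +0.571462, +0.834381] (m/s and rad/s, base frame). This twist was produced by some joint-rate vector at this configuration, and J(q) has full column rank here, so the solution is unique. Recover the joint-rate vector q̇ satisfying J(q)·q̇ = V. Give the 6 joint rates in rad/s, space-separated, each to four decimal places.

o_n = [-0.8800, -0.5883, -0.2624]
J₁: ẑ×o_n = [0.5883, -0.8800, 0.0000], ω = ẑ
J2: z=[0.9613, 0.2756, 0.0000] o=[0.2122, -0.7402, 0.0000] → [-0.0723, 0.2523, 0.4471, 0.9613, 0.2756, 0.0000]
J3: z=[-0.2706, 0.9436, 0.1908] o=[0.1933, -0.6741, -0.3534] → [0.0695, -0.1802, 0.9896, -0.2706, 0.9436, 0.1908]
J4: z=[0.3741, 0.2857, -0.8823] o=[-0.4264, -0.2738, -0.4865] → [-0.2134, 0.3164, 0.0120, 0.3741, 0.2857, -0.8823]
J5: z=[-0.0006, -0.9513, -0.3083] o=[-0.7590, -0.0993, -1.0244] → [-0.8756, 0.0378, -0.1149, -0.0006, -0.9513, -0.3083]
J6: z=[0.7990, -0.1859, 0.5720] o=[-1.1621, -0.5875, -0.6199] → [-0.0660, -0.1243, 0.0519, 0.7990, -0.1859, 0.5720]
q̇ = J⁺·V = [0.2740, -0.8210, 0.9220, -0.1110, -0.0500, 0.4740]

0.2740 -0.8210 0.9220 -0.1110 -0.0500 0.4740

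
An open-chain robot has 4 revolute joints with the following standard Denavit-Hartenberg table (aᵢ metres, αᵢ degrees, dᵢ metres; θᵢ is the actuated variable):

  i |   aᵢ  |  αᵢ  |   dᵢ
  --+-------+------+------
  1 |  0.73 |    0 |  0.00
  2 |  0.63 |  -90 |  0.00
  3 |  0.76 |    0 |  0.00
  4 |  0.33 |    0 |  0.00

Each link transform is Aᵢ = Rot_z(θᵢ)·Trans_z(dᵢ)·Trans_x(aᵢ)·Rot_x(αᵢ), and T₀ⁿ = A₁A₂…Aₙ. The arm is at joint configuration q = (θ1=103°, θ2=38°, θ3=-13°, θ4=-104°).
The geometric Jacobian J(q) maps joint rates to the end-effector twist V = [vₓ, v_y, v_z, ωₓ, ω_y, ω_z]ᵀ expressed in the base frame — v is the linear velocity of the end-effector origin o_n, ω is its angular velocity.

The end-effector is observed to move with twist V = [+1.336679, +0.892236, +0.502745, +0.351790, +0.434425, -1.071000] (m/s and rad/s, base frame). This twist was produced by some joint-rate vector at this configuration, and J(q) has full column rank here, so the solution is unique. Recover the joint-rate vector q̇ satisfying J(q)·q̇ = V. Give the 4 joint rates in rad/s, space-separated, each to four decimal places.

o_n = [-1.1129, 1.4795, 0.4650]
J₁: ẑ×o_n = [-1.4795, -1.1129, 0.0000], ω = ẑ
J2: z=[0.0000, 0.0000, 1.0000] o=[-0.1642, 0.7113, 0.0000] → [-0.7682, -0.9487, 0.0000, 0.0000, 0.0000, 1.0000]
J3: z=[-0.6293, -0.7771, 0.0000] o=[-0.6538, 1.1078, 0.0000] → [-0.3614, 0.2926, -0.5907, -0.6293, -0.7771, 0.0000]
J4: z=[-0.6293, -0.7771, 0.0000] o=[-1.2293, 1.5738, 0.1710] → [-0.2285, 0.1850, 0.1498, -0.6293, -0.7771, 0.0000]
q̇ = J⁺·V = [-0.3950, -0.6760, -0.7920, 0.2330]

-0.3950 -0.6760 -0.7920 0.2330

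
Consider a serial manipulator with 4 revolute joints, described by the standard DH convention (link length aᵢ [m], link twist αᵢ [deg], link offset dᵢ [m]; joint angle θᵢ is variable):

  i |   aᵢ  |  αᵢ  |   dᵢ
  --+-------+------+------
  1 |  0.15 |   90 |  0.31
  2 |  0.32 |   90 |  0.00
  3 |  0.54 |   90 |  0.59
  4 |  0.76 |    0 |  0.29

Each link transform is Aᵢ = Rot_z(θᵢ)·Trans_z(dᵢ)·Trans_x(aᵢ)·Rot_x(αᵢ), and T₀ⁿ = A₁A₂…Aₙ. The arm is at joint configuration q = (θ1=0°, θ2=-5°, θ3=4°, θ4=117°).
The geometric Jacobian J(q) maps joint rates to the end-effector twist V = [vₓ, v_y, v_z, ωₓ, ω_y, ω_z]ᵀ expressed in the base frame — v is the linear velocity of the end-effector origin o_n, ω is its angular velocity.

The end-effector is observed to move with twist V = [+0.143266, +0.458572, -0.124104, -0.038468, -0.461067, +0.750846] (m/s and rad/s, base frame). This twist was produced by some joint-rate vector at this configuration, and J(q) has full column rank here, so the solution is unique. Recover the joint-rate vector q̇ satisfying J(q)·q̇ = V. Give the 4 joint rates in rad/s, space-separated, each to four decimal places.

o_n = [0.5722, 0.2757, -0.9989]
J₁: ẑ×o_n = [-0.2757, 0.5722, 0.0000], ω = ẑ
J2: z=[0.0000, -1.0000, 0.0000] o=[0.1500, 0.0000, 0.3100] → [1.3089, 0.0000, 0.4222, 0.0000, -1.0000, 0.0000]
J3: z=[-0.0872, -0.0000, -0.9962] o=[0.4688, -0.0000, 0.2821] → [0.2746, -0.2147, -0.0240, -0.0872, -0.0000, -0.9962]
J4: z=[0.0695, 0.9976, -0.0061] o=[0.9540, -0.0377, -0.3526] → [-0.6429, 0.0472, 0.4026, 0.0695, 0.9976, -0.0061]
q̇ = J⁺·V = [0.8840, 0.0790, 0.1360, -0.3830]

0.8840 0.0790 0.1360 -0.3830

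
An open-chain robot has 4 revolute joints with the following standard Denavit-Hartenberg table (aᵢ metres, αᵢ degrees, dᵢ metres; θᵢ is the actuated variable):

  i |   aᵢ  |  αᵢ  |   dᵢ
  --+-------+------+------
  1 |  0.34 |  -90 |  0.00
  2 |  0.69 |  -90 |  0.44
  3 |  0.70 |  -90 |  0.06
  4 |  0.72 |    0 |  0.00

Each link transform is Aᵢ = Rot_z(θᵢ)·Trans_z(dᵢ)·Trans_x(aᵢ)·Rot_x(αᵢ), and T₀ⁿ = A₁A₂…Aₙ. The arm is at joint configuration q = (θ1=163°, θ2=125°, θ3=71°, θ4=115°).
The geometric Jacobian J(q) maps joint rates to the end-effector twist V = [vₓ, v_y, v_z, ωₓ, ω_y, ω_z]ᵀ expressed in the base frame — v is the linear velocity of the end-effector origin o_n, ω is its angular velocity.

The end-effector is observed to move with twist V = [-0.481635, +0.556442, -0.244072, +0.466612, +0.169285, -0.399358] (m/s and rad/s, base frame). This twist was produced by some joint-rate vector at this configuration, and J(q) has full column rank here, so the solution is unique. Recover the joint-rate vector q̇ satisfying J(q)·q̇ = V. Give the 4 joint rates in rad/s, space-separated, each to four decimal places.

o_n = [-0.3594, 0.0410, -1.0106]
J₁: ẑ×o_n = [-0.0410, -0.3594, 0.0000], ω = ẑ
J2: z=[-0.2924, -0.9563, 0.0000] o=[-0.3251, 0.0994, 0.0000] → [0.9665, -0.2955, -0.0157, -0.2924, -0.9563, 0.0000]
J3: z=[0.7834, -0.2395, 0.5736] o=[-0.0753, -0.4371, -0.5652] → [-0.1676, 0.1859, 0.3065, 0.7834, -0.2395, 0.5736]
J4: z=[-0.4234, 0.4699, 0.7745] o=[0.2902, 0.1433, -0.7175] → [-0.0586, -0.6273, 0.3486, -0.4234, 0.4699, 0.7745]
q̇ = J⁺·V = [0.1620, -0.5350, 0.0030, -0.7270]

0.1620 -0.5350 0.0030 -0.7270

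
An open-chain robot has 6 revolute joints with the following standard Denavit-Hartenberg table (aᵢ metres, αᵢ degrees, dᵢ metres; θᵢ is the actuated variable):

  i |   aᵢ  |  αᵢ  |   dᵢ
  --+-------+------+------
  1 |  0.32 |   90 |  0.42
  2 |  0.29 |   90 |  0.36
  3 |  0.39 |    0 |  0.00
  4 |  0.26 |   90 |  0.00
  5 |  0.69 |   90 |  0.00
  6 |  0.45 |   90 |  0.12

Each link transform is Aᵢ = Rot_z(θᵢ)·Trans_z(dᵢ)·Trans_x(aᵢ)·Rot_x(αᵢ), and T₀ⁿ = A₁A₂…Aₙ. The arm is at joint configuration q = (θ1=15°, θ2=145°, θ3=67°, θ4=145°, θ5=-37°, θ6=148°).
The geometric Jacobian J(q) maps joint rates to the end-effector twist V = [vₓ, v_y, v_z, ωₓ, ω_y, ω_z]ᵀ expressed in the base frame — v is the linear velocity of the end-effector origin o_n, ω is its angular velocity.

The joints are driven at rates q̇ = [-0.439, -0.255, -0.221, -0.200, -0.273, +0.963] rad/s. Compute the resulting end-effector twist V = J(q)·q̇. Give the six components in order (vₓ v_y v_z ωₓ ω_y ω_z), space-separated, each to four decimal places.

-0.6662 -0.2707 0.3816 -1.2091 -0.1383 -1.0490

o_n = [0.3733, -0.6156, 0.1596]
J₁: ẑ×o_n = [0.6156, 0.3733, -0.0000], ω = ẑ
J2: z=[0.2588, -0.9659, 0.0000] o=[0.3091, 0.0828, 0.4200] → [0.2515, 0.0674, -0.1187, 0.2588, -0.9659, 0.0000]
J3: z=[0.5540, 0.1485, 0.8192] o=[0.1728, -0.3264, 0.5863] → [0.1735, 0.4007, -0.1900, 0.5540, 0.1485, 0.8192]
J4: z=[0.5540, 0.1485, 0.8192] o=[0.1452, -0.7055, 0.6737] → [-0.1500, 0.4717, 0.0159, 0.5540, 0.1485, 0.8192]
J5: z=[0.6388, -0.7068, -0.3039] o=[0.2840, -0.5256, 0.5473] → [0.2467, 0.2205, 0.0057, 0.6388, -0.7068, -0.3039]
J6: z=[-0.7638, -0.5348, -0.3615] o=[0.3481, -0.2061, -0.0609] → [-0.2659, 0.1593, 0.3262, -0.7638, -0.5348, -0.3615]
V = J·q̇ = [-0.6662, -0.2707, 0.3816, -1.2091, -0.1383, -1.0490]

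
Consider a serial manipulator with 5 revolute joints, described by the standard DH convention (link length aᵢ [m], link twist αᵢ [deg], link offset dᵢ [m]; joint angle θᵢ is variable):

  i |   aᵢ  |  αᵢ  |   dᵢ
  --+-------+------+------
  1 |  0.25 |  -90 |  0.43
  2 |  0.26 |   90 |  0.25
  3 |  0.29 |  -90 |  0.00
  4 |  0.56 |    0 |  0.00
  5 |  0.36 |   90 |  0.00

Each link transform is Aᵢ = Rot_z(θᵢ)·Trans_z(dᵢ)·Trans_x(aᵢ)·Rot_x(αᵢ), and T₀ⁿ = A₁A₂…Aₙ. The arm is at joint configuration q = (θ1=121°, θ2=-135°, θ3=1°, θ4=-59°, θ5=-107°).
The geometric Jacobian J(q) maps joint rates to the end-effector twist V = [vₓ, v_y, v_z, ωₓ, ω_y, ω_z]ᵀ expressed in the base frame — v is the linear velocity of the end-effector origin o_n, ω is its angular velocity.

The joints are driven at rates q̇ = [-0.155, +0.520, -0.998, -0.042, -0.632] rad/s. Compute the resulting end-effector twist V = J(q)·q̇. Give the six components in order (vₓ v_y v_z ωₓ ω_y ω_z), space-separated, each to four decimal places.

o_n = [0.0382, -0.5567, 0.3748]
J₁: ẑ×o_n = [0.5567, 0.0382, -0.0000], ω = ẑ
J2: z=[-0.8572, -0.5150, 0.0000] o=[-0.1288, 0.2143, 0.4300] → [0.0284, -0.0473, 0.7468, -0.8572, -0.5150, 0.0000]
J3: z=[0.3642, -0.6061, -0.7071] o=[-0.2484, -0.0721, 0.6138] → [-0.1978, -0.1156, -0.0028, 0.3642, -0.6061, -0.7071]
J4: z=[-0.8634, -0.5044, -0.0123] o=[-0.1471, -0.2504, 0.8189] → [0.2202, -0.3857, 0.3579, -0.8634, -0.5044, -0.0123]
J5: z=[-0.8634, -0.5044, -0.0123] o=[0.1284, -0.7187, 0.6834] → [0.1576, -0.2653, -0.1854, -0.8634, -0.5044, -0.0123]
V = J·q̇ = [0.0170, 0.2687, 0.4933, -0.2273, 0.6770, 0.5590]

0.0170 0.2687 0.4933 -0.2273 0.6770 0.5590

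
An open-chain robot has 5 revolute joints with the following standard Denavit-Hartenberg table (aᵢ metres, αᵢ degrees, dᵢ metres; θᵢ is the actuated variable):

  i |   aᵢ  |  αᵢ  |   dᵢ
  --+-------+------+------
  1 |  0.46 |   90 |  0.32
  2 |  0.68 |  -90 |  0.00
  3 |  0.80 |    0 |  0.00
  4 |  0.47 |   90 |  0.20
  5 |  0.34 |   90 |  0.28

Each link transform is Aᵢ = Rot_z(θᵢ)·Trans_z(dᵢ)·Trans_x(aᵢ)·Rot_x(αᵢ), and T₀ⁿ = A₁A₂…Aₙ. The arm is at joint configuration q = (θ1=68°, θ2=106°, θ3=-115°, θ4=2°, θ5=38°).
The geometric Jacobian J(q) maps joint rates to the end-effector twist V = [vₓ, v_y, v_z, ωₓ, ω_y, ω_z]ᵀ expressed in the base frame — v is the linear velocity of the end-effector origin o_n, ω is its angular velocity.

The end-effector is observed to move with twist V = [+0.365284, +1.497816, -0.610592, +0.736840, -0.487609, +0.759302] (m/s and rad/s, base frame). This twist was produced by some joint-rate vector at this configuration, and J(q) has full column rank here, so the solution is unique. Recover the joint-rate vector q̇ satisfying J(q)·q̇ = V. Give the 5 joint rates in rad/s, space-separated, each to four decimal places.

o_n = [1.2466, -0.3712, 0.0109]
J₁: ẑ×o_n = [0.3712, 1.2466, -0.0000], ω = ẑ
J2: z=[0.9272, -0.3746, 0.0000] o=[0.1723, 0.4265, 0.3200] → [0.1158, 0.2866, -0.3372, 0.9272, -0.3746, 0.0000]
J3: z=[-0.3601, -0.8913, -0.2756] o=[0.1021, 0.2527, 0.9737] → [0.6861, -0.6621, 1.2447, -0.3601, -0.8913, -0.2756]
J4: z=[-0.3601, -0.8913, -0.2756] o=[0.8093, 0.0675, 0.6487] → [0.4475, -0.3502, 0.5478, -0.3601, -0.8913, -0.2756]
J5: z=[-0.2672, 0.3816, -0.8848] o=[1.1573, -0.2259, 0.4170] → [-0.2836, -0.1875, 0.0048, -0.2672, 0.3816, -0.8848]
q̇ = J⁺·V = [0.9180, 0.9100, -0.6040, 0.8170, 0.1130]

0.9180 0.9100 -0.6040 0.8170 0.1130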